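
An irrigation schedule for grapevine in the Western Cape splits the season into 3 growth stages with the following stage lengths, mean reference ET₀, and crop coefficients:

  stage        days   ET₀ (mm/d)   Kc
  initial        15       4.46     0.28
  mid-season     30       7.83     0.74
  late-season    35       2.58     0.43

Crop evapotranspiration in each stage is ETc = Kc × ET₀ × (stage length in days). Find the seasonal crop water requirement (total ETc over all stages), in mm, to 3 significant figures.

initial: 0.28 × 4.46 × 15 = 18.73 mm
mid-season: 0.74 × 7.83 × 30 = 173.83 mm
late-season: 0.43 × 2.58 × 35 = 38.83 mm
Seasonal total = 231.39 mm

231 mm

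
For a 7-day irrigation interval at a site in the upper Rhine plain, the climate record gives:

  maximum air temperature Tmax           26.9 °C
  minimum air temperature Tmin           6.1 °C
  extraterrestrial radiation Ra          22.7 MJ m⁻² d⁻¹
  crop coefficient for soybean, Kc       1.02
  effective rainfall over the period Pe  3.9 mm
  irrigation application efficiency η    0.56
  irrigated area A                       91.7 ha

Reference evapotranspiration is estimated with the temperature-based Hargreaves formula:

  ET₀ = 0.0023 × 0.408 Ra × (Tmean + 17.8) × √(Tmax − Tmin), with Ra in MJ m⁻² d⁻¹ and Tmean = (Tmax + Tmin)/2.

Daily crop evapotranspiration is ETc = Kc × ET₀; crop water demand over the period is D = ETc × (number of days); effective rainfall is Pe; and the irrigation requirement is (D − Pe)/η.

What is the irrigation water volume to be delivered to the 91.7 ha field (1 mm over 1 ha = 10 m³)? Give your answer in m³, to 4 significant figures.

Tmean = (26.9 + 6.1)/2 = 16.50 °C
0.408 Ra = 0.408 × 22.7 = 9.2616 mm/d equivalent
ET₀ = 0.0023 × 9.2616 × (16.50 + 17.8) × √20.8 = 0.0023 × 9.2616 × 34.30 × 4.5607 = 3.3323 mm/d
ETc = Kc × ET₀ = 1.02 × 3.3323 = 3.3989 mm/d
Crop demand D = ETc × 7 d = 3.3989 × 7 = 23.792 mm
D − Pe = 23.792 − 3.9 = 19.892 mm
Gross irrigation = 19.892 / 0.56 = 35.521 mm
Volume = 35.521 mm × 91.7 ha × 10 = 32572.8 m³

32570 m³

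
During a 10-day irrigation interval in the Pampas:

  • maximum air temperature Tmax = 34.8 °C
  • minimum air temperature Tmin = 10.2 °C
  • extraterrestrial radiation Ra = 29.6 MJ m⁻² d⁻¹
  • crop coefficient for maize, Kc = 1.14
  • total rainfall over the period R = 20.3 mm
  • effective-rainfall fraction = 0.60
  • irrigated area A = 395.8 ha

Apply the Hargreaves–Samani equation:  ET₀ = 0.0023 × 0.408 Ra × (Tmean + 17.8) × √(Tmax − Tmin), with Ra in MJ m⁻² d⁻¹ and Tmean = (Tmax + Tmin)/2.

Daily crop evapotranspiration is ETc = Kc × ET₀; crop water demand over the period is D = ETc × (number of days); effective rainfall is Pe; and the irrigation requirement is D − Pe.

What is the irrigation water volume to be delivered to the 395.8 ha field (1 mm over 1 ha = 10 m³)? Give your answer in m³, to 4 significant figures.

202300 m³

Tmean = (34.8 + 10.2)/2 = 22.50 °C
0.408 Ra = 0.408 × 29.6 = 12.0768 mm/d equivalent
ET₀ = 0.0023 × 12.0768 × (22.50 + 17.8) × √24.6 = 0.0023 × 12.0768 × 40.30 × 4.9598 = 5.5520 mm/d
ETc = Kc × ET₀ = 1.14 × 5.5520 = 6.3293 mm/d
Crop demand D = ETc × 10 d = 6.3293 × 10 = 63.293 mm
Pe = 0.60 × 20.3 = 12.180 mm
D − Pe = 63.293 − 12.180 = 51.113 mm
Volume = 51.113 mm × 395.8 ha × 10 = 202305.3 m³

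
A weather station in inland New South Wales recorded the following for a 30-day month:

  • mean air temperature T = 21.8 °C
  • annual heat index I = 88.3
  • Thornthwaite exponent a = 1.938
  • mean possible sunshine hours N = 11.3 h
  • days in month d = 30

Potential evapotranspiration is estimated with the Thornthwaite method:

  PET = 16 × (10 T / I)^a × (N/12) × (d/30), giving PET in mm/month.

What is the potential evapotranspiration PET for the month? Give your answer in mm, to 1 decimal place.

86.8 mm

10T/I = 10 × 21.8 / 88.3 = 2.4689
(10T/I)^a = 2.4689^1.938 = 5.7633
Uncorrected PET = 16 × 5.7633 = 92.213 mm
Correction = (N/12)(d/30) = (11.3/12)(30/30) = 0.9417
PET = 92.213 × 0.9417 = 86.837 mm/month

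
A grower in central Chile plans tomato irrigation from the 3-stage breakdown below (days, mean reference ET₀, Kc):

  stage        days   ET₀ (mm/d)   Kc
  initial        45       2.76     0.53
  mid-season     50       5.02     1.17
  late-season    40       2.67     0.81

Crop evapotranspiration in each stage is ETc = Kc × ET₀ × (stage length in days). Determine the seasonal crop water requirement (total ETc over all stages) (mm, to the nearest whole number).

446 mm

initial: 0.53 × 2.76 × 45 = 65.83 mm
mid-season: 1.17 × 5.02 × 50 = 293.67 mm
late-season: 0.81 × 2.67 × 40 = 86.51 mm
Seasonal total = 446.01 mm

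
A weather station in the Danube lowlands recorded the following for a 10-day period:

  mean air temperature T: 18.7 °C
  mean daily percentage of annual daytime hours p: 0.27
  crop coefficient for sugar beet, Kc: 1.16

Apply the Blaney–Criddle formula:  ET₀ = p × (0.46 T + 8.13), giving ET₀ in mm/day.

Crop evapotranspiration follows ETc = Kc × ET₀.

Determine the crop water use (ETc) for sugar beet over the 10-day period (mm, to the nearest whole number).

52 mm

ET₀ = 0.27 × (0.46 × 18.7 + 8.13) = 0.27 × 16.732 = 4.5176 mm/d
ETc = Kc × ET₀ = 1.16 × 4.5176 = 5.2404 mm/d
Over 10 days: 5.2404 × 10 = 52.404 mm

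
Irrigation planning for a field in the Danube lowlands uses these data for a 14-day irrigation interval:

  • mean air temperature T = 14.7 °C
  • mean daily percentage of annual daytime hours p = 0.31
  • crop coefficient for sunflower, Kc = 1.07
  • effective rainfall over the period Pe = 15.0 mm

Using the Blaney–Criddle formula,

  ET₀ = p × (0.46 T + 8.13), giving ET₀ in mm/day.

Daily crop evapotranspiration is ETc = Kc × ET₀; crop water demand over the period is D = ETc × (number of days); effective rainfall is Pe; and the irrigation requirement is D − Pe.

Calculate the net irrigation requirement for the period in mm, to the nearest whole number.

ET₀ = 0.31 × (0.46 × 14.7 + 8.13) = 0.31 × 14.892 = 4.6165 mm/d
ETc = Kc × ET₀ = 1.07 × 4.6165 = 4.9397 mm/d
Crop demand D = ETc × 14 d = 4.9397 × 14 = 69.156 mm
D − Pe = 69.156 − 15.0 = 54.156 mm

54 mm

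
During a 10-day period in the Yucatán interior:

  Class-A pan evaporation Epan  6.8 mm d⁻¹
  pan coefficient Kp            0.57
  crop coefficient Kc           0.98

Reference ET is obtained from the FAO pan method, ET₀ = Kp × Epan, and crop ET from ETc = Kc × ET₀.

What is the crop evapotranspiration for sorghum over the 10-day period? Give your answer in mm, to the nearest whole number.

38 mm

ET₀ = 0.57 × 6.8 = 3.8760 mm/d
ETc = Kc × ET₀ = 0.98 × 3.8760 = 3.7985 mm/d
Over 10 days: 3.7985 × 10 = 37.985 mm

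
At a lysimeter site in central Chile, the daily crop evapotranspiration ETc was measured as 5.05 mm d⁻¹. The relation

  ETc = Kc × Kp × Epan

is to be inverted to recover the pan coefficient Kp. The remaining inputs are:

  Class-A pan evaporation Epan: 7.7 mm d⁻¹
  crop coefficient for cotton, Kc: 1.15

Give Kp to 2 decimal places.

0.57

ETc = Kc × Kp × Epan  ⇒  Kp = ETc / (Kc × Epan)
Kp = 5.05 / (1.15 × 7.7) = 5.05 / 8.855 = 0.5703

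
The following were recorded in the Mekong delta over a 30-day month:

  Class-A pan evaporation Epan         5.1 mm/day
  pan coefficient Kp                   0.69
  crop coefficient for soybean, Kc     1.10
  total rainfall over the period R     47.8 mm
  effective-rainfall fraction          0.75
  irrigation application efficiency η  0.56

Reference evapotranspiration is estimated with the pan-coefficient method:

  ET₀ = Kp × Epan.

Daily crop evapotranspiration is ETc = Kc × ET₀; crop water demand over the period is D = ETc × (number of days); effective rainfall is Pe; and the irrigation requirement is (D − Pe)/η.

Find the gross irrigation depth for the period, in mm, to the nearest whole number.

ET₀ = 0.69 × 5.1 = 3.5190 mm/d
ETc = Kc × ET₀ = 1.10 × 3.5190 = 3.8709 mm/d
Crop demand D = ETc × 30 d = 3.8709 × 30 = 116.127 mm
Pe = 0.75 × 47.8 = 35.850 mm
D − Pe = 116.127 − 35.850 = 80.277 mm
Gross irrigation = 80.277 / 0.56 = 143.352 mm

143 mm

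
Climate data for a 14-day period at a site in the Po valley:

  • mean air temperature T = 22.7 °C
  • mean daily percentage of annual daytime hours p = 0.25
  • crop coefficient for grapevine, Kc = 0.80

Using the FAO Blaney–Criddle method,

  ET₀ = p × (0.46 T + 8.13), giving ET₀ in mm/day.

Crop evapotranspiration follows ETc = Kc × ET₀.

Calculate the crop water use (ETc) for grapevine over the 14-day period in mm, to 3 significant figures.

52.0 mm

ET₀ = 0.25 × (0.46 × 22.7 + 8.13) = 0.25 × 18.572 = 4.6430 mm/d
ETc = Kc × ET₀ = 0.80 × 4.6430 = 3.7144 mm/d
Over 14 days: 3.7144 × 14 = 52.002 mm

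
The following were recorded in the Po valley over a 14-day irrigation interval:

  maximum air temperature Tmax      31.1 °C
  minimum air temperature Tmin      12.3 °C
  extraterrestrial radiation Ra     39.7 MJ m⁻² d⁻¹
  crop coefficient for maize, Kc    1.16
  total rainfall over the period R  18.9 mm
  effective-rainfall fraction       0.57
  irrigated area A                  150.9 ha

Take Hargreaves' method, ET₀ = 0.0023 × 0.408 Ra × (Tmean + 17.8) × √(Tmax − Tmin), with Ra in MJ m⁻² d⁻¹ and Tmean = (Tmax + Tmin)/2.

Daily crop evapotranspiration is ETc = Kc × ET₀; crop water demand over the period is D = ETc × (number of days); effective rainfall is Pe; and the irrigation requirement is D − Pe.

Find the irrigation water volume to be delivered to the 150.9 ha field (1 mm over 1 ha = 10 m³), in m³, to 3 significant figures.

140000 m³

Tmean = (31.1 + 12.3)/2 = 21.70 °C
0.408 Ra = 0.408 × 39.7 = 16.1976 mm/d equivalent
ET₀ = 0.0023 × 16.1976 × (21.70 + 17.8) × √18.8 = 0.0023 × 16.1976 × 39.50 × 4.3359 = 6.3805 mm/d
ETc = Kc × ET₀ = 1.16 × 6.3805 = 7.4014 mm/d
Crop demand D = ETc × 14 d = 7.4014 × 14 = 103.620 mm
Pe = 0.57 × 18.9 = 10.773 mm
D − Pe = 103.620 − 10.773 = 92.847 mm
Volume = 92.847 mm × 150.9 ha × 10 = 140106.1 m³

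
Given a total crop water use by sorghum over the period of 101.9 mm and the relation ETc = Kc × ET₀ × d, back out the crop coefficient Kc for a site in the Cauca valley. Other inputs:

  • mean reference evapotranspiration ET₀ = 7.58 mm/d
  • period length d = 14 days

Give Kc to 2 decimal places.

0.96

ETc = Kc × ET₀ × d  ⇒  Kc = ETc / (ET₀ × d)
Kc = 101.9 / (7.58 × 14) = 101.9 / 106.12 = 0.9602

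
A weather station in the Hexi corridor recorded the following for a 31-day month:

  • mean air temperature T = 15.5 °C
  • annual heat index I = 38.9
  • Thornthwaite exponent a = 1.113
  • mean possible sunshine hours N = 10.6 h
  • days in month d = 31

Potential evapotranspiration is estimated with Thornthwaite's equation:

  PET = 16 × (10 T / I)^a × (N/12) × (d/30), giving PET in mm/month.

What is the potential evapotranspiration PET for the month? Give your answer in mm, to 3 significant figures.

10T/I = 10 × 15.5 / 38.9 = 3.9846
(10T/I)^a = 3.9846^1.113 = 4.6583
Uncorrected PET = 16 × 4.6583 = 74.533 mm
Correction = (N/12)(d/30) = (10.6/12)(31/30) = 0.9128
PET = 74.533 × 0.9128 = 68.034 mm/month

68.0 mm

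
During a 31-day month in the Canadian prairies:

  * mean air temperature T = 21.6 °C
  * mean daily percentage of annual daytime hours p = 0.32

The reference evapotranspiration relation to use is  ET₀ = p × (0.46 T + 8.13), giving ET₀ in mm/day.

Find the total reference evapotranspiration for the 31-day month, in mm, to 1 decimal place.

179.2 mm

ET₀ = 0.32 × (0.46 × 21.6 + 8.13) = 0.32 × 18.066 = 5.7811 mm/d
Monthly total = 5.7811 × 31 = 179.214 mm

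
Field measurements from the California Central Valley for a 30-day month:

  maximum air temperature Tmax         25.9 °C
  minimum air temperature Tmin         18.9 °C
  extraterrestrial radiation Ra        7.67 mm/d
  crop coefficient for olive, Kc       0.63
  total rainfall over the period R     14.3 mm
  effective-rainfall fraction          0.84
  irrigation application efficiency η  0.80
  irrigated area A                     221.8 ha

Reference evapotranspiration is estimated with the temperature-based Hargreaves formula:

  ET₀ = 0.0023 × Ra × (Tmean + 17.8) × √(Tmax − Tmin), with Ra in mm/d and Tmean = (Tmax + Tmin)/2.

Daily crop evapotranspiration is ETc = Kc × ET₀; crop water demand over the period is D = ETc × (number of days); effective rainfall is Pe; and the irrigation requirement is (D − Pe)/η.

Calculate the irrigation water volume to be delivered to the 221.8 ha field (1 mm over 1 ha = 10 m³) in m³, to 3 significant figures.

65000 m³

Tmean = (25.9 + 18.9)/2 = 22.40 °C
ET₀ = 0.0023 × 7.67 × (22.40 + 17.8) × √7.0 = 0.0023 × 7.67 × 40.20 × 2.6458 = 1.8763 mm/d
ETc = Kc × ET₀ = 0.63 × 1.8763 = 1.1821 mm/d
Crop demand D = ETc × 30 d = 1.1821 × 30 = 35.463 mm
Pe = 0.84 × 14.3 = 12.012 mm
D − Pe = 35.463 − 12.012 = 23.451 mm
Gross irrigation = 23.451 / 0.80 = 29.314 mm
Volume = 29.314 mm × 221.8 ha × 10 = 65018.5 m³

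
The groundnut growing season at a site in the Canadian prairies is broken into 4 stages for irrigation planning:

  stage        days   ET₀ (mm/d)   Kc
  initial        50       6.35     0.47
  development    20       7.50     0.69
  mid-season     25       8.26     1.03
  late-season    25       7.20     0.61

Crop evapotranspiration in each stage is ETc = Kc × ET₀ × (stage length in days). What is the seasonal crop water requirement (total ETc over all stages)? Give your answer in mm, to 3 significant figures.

initial: 0.47 × 6.35 × 50 = 149.23 mm
development: 0.69 × 7.50 × 20 = 103.50 mm
mid-season: 1.03 × 8.26 × 25 = 212.70 mm
late-season: 0.61 × 7.20 × 25 = 109.80 mm
Seasonal total = 575.23 mm

575 mm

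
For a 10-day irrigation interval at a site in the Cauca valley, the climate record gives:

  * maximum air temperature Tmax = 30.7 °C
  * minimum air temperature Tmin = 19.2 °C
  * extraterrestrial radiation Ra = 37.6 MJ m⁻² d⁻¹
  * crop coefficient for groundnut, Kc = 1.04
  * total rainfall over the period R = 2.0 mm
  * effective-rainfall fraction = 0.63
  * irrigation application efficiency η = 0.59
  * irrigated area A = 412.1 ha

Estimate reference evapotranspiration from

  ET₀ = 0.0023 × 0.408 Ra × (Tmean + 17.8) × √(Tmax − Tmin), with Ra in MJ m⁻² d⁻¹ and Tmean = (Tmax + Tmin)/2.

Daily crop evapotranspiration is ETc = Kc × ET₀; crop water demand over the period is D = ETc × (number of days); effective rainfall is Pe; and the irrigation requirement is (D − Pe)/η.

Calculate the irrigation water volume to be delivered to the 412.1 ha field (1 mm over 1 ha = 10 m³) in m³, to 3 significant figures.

Tmean = (30.7 + 19.2)/2 = 24.95 °C
0.408 Ra = 0.408 × 37.6 = 15.3408 mm/d equivalent
ET₀ = 0.0023 × 15.3408 × (24.95 + 17.8) × √11.5 = 0.0023 × 15.3408 × 42.75 × 3.3912 = 5.1152 mm/d
ETc = Kc × ET₀ = 1.04 × 5.1152 = 5.3198 mm/d
Crop demand D = ETc × 10 d = 5.3198 × 10 = 53.198 mm
Pe = 0.63 × 2.0 = 1.260 mm
D − Pe = 53.198 − 1.260 = 51.938 mm
Gross irrigation = 51.938 / 0.59 = 88.031 mm
Volume = 88.031 mm × 412.1 ha × 10 = 362775.8 m³

363000 m³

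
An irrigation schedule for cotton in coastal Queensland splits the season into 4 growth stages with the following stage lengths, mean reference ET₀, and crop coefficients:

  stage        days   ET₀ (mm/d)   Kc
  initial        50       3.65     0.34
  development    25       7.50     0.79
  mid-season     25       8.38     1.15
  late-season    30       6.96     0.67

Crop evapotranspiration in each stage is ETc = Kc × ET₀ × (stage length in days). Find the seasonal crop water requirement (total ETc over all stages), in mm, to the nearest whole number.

initial: 0.34 × 3.65 × 50 = 62.05 mm
development: 0.79 × 7.50 × 25 = 148.13 mm
mid-season: 1.15 × 8.38 × 25 = 240.93 mm
late-season: 0.67 × 6.96 × 30 = 139.90 mm
Seasonal total = 591.01 mm

591 mm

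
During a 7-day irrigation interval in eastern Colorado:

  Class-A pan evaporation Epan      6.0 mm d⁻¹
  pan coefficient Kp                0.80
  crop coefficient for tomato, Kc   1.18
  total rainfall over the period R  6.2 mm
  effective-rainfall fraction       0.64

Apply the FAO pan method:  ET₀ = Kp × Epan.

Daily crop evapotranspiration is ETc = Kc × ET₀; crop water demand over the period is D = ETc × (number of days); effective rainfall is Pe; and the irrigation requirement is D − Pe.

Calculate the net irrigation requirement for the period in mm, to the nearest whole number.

ET₀ = 0.80 × 6.0 = 4.8000 mm/d
ETc = Kc × ET₀ = 1.18 × 4.8000 = 5.6640 mm/d
Crop demand D = ETc × 7 d = 5.6640 × 7 = 39.648 mm
Pe = 0.64 × 6.2 = 3.968 mm
D − Pe = 39.648 − 3.968 = 35.680 mm

36 mm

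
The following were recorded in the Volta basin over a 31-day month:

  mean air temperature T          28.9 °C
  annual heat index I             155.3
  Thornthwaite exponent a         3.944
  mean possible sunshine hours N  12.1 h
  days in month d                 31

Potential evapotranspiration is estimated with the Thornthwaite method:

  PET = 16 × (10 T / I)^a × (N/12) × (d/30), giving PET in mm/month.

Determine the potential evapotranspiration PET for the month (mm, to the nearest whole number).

193 mm

10T/I = 10 × 28.9 / 155.3 = 1.8609
(10T/I)^a = 1.8609^3.944 = 11.5821
Uncorrected PET = 16 × 11.5821 = 185.314 mm
Correction = (N/12)(d/30) = (12.1/12)(31/30) = 1.0419
PET = 185.314 × 1.0419 = 193.079 mm/month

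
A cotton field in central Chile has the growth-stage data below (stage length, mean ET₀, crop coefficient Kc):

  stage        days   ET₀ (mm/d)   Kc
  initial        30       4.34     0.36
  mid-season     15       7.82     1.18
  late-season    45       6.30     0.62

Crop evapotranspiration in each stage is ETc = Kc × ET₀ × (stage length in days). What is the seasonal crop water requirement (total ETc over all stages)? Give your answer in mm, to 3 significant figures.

initial: 0.36 × 4.34 × 30 = 46.87 mm
mid-season: 1.18 × 7.82 × 15 = 138.41 mm
late-season: 0.62 × 6.30 × 45 = 175.77 mm
Seasonal total = 361.05 mm

361 mm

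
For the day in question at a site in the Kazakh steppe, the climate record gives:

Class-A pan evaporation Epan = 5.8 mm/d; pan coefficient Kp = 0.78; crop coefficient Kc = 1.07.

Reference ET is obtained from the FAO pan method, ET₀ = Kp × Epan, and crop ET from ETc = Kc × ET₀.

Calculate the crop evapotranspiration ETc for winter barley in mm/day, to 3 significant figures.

4.84 mm/day

ET₀ = 0.78 × 5.8 = 4.5240 mm/d
ETc = Kc × ET₀ = 1.07 × 4.5240 = 4.8407 mm/d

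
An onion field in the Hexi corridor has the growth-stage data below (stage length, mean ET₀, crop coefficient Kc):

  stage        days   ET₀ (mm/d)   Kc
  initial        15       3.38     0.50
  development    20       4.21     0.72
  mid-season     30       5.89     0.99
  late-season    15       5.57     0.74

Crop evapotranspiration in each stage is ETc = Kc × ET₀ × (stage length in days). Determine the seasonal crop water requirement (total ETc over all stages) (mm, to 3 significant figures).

initial: 0.50 × 3.38 × 15 = 25.35 mm
development: 0.72 × 4.21 × 20 = 60.62 mm
mid-season: 0.99 × 5.89 × 30 = 174.93 mm
late-season: 0.74 × 5.57 × 15 = 61.83 mm
Seasonal total = 322.73 mm

323 mm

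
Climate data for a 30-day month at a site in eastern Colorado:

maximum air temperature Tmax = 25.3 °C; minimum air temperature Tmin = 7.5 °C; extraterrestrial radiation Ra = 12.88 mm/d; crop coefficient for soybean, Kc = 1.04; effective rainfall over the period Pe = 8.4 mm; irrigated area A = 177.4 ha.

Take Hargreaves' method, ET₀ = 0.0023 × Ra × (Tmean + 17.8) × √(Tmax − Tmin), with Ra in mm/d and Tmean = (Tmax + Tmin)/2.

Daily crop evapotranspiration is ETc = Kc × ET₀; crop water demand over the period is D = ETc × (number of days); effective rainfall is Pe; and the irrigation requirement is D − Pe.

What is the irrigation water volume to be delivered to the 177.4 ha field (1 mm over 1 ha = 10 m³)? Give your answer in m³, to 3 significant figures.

Tmean = (25.3 + 7.5)/2 = 16.40 °C
ET₀ = 0.0023 × 12.88 × (16.40 + 17.8) × √17.8 = 0.0023 × 12.88 × 34.20 × 4.2190 = 4.2744 mm/d
ETc = Kc × ET₀ = 1.04 × 4.2744 = 4.4454 mm/d
Crop demand D = ETc × 30 d = 4.4454 × 30 = 133.362 mm
D − Pe = 133.362 − 8.4 = 124.962 mm
Volume = 124.962 mm × 177.4 ha × 10 = 221682.6 m³

222000 m³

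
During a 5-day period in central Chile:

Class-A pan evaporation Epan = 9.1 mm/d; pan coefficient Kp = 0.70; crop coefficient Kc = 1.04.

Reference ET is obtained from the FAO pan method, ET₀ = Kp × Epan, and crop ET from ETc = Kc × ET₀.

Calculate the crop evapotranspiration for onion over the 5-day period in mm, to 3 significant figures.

33.1 mm

ET₀ = 0.70 × 9.1 = 6.3700 mm/d
ETc = Kc × ET₀ = 1.04 × 6.3700 = 6.6248 mm/d
Over 5 days: 6.6248 × 5 = 33.124 mm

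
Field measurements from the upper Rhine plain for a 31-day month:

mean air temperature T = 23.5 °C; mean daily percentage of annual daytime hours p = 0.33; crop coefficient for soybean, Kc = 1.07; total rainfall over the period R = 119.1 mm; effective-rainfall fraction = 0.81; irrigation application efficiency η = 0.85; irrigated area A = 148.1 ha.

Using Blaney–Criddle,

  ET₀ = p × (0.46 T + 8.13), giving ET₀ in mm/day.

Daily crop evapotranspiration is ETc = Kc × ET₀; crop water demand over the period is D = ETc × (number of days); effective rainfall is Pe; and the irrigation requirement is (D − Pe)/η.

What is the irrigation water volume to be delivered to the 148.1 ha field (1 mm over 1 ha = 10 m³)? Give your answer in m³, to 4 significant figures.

193100 m³

ET₀ = 0.33 × (0.46 × 23.5 + 8.13) = 0.33 × 18.940 = 6.2502 mm/d
ETc = Kc × ET₀ = 1.07 × 6.2502 = 6.6877 mm/d
Crop demand D = ETc × 31 d = 6.6877 × 31 = 207.319 mm
Pe = 0.81 × 119.1 = 96.471 mm
D − Pe = 207.319 − 96.471 = 110.848 mm
Gross irrigation = 110.848 / 0.85 = 130.409 mm
Volume = 130.409 mm × 148.1 ha × 10 = 193135.7 m³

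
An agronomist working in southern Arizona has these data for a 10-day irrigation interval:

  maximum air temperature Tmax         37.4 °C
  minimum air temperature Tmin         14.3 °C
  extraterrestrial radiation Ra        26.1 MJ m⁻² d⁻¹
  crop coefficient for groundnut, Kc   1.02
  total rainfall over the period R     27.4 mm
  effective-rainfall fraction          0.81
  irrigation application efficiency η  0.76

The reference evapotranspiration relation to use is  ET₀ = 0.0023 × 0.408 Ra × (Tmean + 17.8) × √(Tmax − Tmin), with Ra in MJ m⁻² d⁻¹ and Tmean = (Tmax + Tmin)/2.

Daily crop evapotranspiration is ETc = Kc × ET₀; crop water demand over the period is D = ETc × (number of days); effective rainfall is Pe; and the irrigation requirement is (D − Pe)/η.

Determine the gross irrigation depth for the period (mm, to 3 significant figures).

39.8 mm

Tmean = (37.4 + 14.3)/2 = 25.85 °C
0.408 Ra = 0.408 × 26.1 = 10.6488 mm/d equivalent
ET₀ = 0.0023 × 10.6488 × (25.85 + 17.8) × √23.1 = 0.0023 × 10.6488 × 43.65 × 4.8062 = 5.1382 mm/d
ETc = Kc × ET₀ = 1.02 × 5.1382 = 5.2410 mm/d
Crop demand D = ETc × 10 d = 5.2410 × 10 = 52.410 mm
Pe = 0.81 × 27.4 = 22.194 mm
D − Pe = 52.410 − 22.194 = 30.216 mm
Gross irrigation = 30.216 / 0.76 = 39.758 mm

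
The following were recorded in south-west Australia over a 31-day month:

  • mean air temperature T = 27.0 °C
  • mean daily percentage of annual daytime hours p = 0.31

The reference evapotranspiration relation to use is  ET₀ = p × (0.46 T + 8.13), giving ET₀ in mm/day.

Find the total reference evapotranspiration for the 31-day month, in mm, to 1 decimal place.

ET₀ = 0.31 × (0.46 × 27.0 + 8.13) = 0.31 × 20.550 = 6.3705 mm/d
Monthly total = 6.3705 × 31 = 197.486 mm

197.5 mm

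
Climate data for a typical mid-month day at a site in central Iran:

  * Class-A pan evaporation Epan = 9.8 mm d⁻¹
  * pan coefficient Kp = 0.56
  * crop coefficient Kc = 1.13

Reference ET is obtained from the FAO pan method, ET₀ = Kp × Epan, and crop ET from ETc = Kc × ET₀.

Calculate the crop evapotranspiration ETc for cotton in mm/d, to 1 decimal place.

6.2 mm/d

ET₀ = 0.56 × 9.8 = 5.4880 mm/d
ETc = Kc × ET₀ = 1.13 × 5.4880 = 6.2014 mm/d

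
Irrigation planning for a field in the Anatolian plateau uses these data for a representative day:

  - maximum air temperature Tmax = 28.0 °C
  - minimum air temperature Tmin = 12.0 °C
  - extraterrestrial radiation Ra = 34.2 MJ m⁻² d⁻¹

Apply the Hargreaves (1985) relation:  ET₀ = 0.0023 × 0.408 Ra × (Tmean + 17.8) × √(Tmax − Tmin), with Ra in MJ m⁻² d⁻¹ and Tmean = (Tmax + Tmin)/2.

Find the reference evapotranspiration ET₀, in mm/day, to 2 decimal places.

Tmean = (28.0 + 12.0)/2 = 20.00 °C
0.408 Ra = 0.408 × 34.2 = 13.9536 mm/d equivalent
ET₀ = 0.0023 × 13.9536 × (20.00 + 17.8) × √16.0 = 0.0023 × 13.9536 × 37.80 × 4.0000 = 4.8525 mm/d

4.85 mm/day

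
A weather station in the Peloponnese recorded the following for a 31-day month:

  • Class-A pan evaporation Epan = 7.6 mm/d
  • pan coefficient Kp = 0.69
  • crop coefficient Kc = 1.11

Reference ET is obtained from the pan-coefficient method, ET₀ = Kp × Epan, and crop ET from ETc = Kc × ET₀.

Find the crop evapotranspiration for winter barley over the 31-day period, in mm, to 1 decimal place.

ET₀ = 0.69 × 7.6 = 5.2440 mm/d
ETc = Kc × ET₀ = 1.11 × 5.2440 = 5.8208 mm/d
Over 31 days: 5.8208 × 31 = 180.445 mm

180.4 mm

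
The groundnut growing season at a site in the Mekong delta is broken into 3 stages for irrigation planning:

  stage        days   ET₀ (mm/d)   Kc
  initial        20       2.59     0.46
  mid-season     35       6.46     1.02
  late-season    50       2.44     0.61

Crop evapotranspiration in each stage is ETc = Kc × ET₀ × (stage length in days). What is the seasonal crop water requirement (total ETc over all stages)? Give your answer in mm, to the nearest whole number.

329 mm

initial: 0.46 × 2.59 × 20 = 23.83 mm
mid-season: 1.02 × 6.46 × 35 = 230.62 mm
late-season: 0.61 × 2.44 × 50 = 74.42 mm
Seasonal total = 328.87 mm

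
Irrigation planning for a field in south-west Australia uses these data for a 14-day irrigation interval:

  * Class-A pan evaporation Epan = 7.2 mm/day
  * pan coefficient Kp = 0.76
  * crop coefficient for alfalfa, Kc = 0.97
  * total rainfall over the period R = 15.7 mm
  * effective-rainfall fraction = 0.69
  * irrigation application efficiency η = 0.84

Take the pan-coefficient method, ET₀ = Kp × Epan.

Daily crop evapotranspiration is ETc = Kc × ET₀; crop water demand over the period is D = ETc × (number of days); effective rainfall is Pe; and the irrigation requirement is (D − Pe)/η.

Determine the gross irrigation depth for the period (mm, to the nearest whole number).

ET₀ = 0.76 × 7.2 = 5.4720 mm/d
ETc = Kc × ET₀ = 0.97 × 5.4720 = 5.3078 mm/d
Crop demand D = ETc × 14 d = 5.3078 × 14 = 74.309 mm
Pe = 0.69 × 15.7 = 10.833 mm
D − Pe = 74.309 − 10.833 = 63.476 mm
Gross irrigation = 63.476 / 0.84 = 75.567 mm

76 mm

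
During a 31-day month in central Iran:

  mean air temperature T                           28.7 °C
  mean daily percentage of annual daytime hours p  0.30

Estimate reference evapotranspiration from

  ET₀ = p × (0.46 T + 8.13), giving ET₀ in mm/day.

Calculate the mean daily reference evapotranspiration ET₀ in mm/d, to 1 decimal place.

6.4 mm/d

ET₀ = 0.30 × (0.46 × 28.7 + 8.13) = 0.30 × 21.332 = 6.3996 mm/d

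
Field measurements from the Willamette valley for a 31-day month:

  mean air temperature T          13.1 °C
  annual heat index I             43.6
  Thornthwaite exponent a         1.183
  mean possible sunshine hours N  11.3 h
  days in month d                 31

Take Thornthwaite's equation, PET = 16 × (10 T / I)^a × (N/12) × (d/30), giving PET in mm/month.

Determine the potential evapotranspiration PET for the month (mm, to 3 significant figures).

10T/I = 10 × 13.1 / 43.6 = 3.0046
(10T/I)^a = 3.0046^1.183 = 3.6747
Uncorrected PET = 16 × 3.6747 = 58.795 mm
Correction = (N/12)(d/30) = (11.3/12)(31/30) = 0.9731
PET = 58.795 × 0.9731 = 57.213 mm/month

57.2 mm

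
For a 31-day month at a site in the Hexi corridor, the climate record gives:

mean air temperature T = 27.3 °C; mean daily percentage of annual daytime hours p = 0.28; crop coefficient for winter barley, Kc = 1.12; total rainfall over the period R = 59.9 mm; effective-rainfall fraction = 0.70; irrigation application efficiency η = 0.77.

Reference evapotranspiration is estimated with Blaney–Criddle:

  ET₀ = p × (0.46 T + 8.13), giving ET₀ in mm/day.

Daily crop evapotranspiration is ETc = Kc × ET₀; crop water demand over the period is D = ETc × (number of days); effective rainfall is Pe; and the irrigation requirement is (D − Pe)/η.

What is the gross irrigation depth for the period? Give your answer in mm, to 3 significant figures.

ET₀ = 0.28 × (0.46 × 27.3 + 8.13) = 0.28 × 20.688 = 5.7926 mm/d
ETc = Kc × ET₀ = 1.12 × 5.7926 = 6.4877 mm/d
Crop demand D = ETc × 31 d = 6.4877 × 31 = 201.119 mm
Pe = 0.70 × 59.9 = 41.930 mm
D − Pe = 201.119 − 41.930 = 159.189 mm
Gross irrigation = 159.189 / 0.77 = 206.739 mm

207 mm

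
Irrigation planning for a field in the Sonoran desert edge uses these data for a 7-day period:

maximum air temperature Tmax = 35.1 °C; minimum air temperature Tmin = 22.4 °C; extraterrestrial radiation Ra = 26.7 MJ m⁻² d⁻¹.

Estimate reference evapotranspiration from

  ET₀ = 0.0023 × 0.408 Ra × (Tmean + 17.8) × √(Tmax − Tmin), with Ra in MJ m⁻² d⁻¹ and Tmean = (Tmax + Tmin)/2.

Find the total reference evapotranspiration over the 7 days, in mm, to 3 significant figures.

Tmean = (35.1 + 22.4)/2 = 28.75 °C
0.408 Ra = 0.408 × 26.7 = 10.8936 mm/d equivalent
ET₀ = 0.0023 × 10.8936 × (28.75 + 17.8) × √12.7 = 0.0023 × 10.8936 × 46.55 × 3.5637 = 4.1564 mm/d
Over 7 days: 4.1564 × 7 = 29.095 mm

29.1 mm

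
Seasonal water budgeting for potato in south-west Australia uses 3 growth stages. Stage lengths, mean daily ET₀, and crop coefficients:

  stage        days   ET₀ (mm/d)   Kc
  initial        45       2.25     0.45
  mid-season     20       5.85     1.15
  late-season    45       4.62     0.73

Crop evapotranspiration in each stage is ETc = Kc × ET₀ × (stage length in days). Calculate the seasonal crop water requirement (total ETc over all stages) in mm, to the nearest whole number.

332 mm

initial: 0.45 × 2.25 × 45 = 45.56 mm
mid-season: 1.15 × 5.85 × 20 = 134.55 mm
late-season: 0.73 × 4.62 × 45 = 151.77 mm
Seasonal total = 331.88 mm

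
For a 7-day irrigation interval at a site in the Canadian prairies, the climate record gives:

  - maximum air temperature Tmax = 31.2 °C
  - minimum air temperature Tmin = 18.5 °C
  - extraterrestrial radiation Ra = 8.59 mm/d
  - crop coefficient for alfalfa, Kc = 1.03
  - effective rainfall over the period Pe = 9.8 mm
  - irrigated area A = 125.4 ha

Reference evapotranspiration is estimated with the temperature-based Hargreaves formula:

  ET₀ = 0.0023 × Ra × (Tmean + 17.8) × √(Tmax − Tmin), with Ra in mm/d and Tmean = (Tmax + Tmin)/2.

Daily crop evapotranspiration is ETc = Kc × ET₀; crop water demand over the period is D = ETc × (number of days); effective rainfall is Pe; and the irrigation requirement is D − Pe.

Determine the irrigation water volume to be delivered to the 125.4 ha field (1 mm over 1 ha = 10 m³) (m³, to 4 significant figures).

Tmean = (31.2 + 18.5)/2 = 24.85 °C
ET₀ = 0.0023 × 8.59 × (24.85 + 17.8) × √12.7 = 0.0023 × 8.59 × 42.65 × 3.5637 = 3.0029 mm/d
ETc = Kc × ET₀ = 1.03 × 3.0029 = 3.0930 mm/d
Crop demand D = ETc × 7 d = 3.0930 × 7 = 21.651 mm
D − Pe = 21.651 − 9.8 = 11.851 mm
Volume = 11.851 mm × 125.4 ha × 10 = 14861.2 m³

14860 m³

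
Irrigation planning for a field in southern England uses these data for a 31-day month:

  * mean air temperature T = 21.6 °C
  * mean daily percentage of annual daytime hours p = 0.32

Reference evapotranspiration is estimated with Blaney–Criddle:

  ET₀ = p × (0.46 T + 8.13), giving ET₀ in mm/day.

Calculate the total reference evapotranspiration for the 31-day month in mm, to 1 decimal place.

179.2 mm

ET₀ = 0.32 × (0.46 × 21.6 + 8.13) = 0.32 × 18.066 = 5.7811 mm/d
Monthly total = 5.7811 × 31 = 179.214 mm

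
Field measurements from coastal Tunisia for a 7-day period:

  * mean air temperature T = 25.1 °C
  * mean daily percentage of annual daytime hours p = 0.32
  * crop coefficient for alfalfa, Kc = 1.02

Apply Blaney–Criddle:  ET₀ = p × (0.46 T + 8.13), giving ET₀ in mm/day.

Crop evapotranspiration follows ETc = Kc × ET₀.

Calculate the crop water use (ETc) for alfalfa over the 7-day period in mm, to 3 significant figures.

ET₀ = 0.32 × (0.46 × 25.1 + 8.13) = 0.32 × 19.676 = 6.2963 mm/d
ETc = Kc × ET₀ = 1.02 × 6.2963 = 6.4222 mm/d
Over 7 days: 6.4222 × 7 = 44.955 mm

45.0 mm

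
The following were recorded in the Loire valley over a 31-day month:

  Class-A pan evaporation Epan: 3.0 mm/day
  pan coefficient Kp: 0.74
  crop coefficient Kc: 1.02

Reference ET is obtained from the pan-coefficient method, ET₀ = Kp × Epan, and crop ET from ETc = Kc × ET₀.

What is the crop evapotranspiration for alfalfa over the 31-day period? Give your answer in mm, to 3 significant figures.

ET₀ = 0.74 × 3.0 = 2.2200 mm/d
ETc = Kc × ET₀ = 1.02 × 2.2200 = 2.2644 mm/d
Over 31 days: 2.2644 × 31 = 70.196 mm

70.2 mm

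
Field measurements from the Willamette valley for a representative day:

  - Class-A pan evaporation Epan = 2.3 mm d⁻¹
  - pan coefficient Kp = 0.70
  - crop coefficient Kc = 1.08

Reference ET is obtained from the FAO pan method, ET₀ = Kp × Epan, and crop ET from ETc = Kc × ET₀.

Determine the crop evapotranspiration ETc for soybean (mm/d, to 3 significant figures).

1.74 mm/d

ET₀ = 0.70 × 2.3 = 1.6100 mm/d
ETc = Kc × ET₀ = 1.08 × 1.6100 = 1.7388 mm/d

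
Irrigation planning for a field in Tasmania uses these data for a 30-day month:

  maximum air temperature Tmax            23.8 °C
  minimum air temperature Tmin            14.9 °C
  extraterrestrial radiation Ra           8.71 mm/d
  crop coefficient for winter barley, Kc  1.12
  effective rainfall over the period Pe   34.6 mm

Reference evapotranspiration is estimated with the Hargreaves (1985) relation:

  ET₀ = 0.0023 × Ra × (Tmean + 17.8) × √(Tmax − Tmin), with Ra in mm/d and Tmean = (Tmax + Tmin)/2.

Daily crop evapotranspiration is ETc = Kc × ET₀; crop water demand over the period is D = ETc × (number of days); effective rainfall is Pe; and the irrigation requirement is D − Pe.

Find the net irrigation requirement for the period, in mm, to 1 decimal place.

Tmean = (23.8 + 14.9)/2 = 19.35 °C
ET₀ = 0.0023 × 8.71 × (19.35 + 17.8) × √8.9 = 0.0023 × 8.71 × 37.15 × 2.9833 = 2.2202 mm/d
ETc = Kc × ET₀ = 1.12 × 2.2202 = 2.4866 mm/d
Crop demand D = ETc × 30 d = 2.4866 × 30 = 74.598 mm
D − Pe = 74.598 − 34.6 = 39.998 mm

40.0 mm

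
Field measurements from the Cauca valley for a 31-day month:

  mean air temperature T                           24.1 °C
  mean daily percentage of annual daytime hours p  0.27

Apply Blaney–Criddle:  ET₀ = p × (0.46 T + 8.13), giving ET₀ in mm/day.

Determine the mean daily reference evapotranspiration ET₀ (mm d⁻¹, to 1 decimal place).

5.2 mm d⁻¹

ET₀ = 0.27 × (0.46 × 24.1 + 8.13) = 0.27 × 19.216 = 5.1883 mm/d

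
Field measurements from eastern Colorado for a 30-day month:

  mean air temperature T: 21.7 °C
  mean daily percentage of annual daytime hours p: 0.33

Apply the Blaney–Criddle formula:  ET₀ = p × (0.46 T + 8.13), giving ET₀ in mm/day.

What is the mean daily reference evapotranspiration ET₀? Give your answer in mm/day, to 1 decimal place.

6.0 mm/day

ET₀ = 0.33 × (0.46 × 21.7 + 8.13) = 0.33 × 18.112 = 5.9770 mm/d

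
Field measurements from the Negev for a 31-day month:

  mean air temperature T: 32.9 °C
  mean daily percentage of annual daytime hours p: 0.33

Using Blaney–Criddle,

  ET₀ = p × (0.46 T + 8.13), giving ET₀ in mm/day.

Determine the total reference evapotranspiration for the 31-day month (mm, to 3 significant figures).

ET₀ = 0.33 × (0.46 × 32.9 + 8.13) = 0.33 × 23.264 = 7.6771 mm/d
Monthly total = 7.6771 × 31 = 237.990 mm

238 mm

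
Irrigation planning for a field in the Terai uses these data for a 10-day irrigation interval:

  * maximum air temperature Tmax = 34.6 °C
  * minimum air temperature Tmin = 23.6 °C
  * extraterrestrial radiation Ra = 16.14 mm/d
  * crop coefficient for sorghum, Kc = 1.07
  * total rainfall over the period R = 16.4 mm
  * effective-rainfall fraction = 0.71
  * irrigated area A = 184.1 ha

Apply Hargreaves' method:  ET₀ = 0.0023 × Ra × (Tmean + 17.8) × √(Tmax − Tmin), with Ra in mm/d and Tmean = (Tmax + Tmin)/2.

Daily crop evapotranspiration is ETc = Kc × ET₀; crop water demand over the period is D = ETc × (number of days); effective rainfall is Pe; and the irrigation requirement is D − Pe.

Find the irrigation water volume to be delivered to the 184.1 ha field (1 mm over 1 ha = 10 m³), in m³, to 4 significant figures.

Tmean = (34.6 + 23.6)/2 = 29.10 °C
ET₀ = 0.0023 × 16.14 × (29.10 + 17.8) × √11.0 = 0.0023 × 16.14 × 46.90 × 3.3166 = 5.7743 mm/d
ETc = Kc × ET₀ = 1.07 × 5.7743 = 6.1785 mm/d
Crop demand D = ETc × 10 d = 6.1785 × 10 = 61.785 mm
Pe = 0.71 × 16.4 = 11.644 mm
D − Pe = 61.785 − 11.644 = 50.141 mm
Volume = 50.141 mm × 184.1 ha × 10 = 92309.6 m³

92310 m³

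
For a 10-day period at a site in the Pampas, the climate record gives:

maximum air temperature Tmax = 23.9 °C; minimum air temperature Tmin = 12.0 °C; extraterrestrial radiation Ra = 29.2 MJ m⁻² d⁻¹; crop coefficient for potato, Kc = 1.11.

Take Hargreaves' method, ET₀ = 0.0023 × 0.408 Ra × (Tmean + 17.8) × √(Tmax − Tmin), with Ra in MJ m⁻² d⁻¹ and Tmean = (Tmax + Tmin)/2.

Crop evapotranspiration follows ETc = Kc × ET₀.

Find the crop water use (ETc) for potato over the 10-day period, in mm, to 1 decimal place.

37.5 mm

Tmean = (23.9 + 12.0)/2 = 17.95 °C
0.408 Ra = 0.408 × 29.2 = 11.9136 mm/d equivalent
ET₀ = 0.0023 × 11.9136 × (17.95 + 17.8) × √11.9 = 0.0023 × 11.9136 × 35.75 × 3.4496 = 3.3792 mm/d
ETc = Kc × ET₀ = 1.11 × 3.3792 = 3.7509 mm/d
Over 10 days: 3.7509 × 10 = 37.509 mm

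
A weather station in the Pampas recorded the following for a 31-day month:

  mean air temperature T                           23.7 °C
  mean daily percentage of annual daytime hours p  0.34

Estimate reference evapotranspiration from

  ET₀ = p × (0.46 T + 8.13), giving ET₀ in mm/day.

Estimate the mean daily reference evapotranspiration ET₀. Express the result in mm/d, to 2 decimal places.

6.47 mm/d

ET₀ = 0.34 × (0.46 × 23.7 + 8.13) = 0.34 × 19.032 = 6.4709 mm/d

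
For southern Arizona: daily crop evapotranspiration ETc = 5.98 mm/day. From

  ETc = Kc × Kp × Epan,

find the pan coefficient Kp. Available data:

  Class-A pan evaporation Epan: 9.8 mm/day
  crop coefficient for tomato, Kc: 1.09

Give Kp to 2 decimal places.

ETc = Kc × Kp × Epan  ⇒  Kp = ETc / (Kc × Epan)
Kp = 5.98 / (1.09 × 9.8) = 5.98 / 10.682 = 0.5598

0.56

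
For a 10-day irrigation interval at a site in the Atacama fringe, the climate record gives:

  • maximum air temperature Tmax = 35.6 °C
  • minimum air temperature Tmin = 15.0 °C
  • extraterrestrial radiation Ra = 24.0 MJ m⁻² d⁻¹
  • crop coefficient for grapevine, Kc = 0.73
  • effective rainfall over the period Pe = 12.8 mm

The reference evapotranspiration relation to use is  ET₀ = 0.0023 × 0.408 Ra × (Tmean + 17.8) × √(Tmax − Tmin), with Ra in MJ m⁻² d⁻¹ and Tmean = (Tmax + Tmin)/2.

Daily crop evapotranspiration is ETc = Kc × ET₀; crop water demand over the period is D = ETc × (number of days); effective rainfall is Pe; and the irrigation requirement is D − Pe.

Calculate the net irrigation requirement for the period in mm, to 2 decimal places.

19.36 mm

Tmean = (35.6 + 15.0)/2 = 25.30 °C
0.408 Ra = 0.408 × 24.0 = 9.7920 mm/d equivalent
ET₀ = 0.0023 × 9.7920 × (25.30 + 17.8) × √20.6 = 0.0023 × 9.7920 × 43.10 × 4.5387 = 4.4056 mm/d
ETc = Kc × ET₀ = 0.73 × 4.4056 = 3.2161 mm/d
Crop demand D = ETc × 10 d = 3.2161 × 10 = 32.161 mm
D − Pe = 32.161 − 12.8 = 19.361 mm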